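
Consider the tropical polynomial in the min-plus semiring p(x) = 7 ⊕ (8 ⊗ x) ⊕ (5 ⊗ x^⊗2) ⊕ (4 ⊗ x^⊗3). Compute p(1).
p(1) = 7

A tropical monomial a ⊗ x^⊗i evaluates to a + i · x. Evaluating each term at x = 1:
  Term 0 contributes 7 + 0 · 1 = 7
  Term 1 contributes 8 + 1 · 1 = 9
  Term 2 contributes 5 + 2 · 1 = 7
  Term 3 contributes 4 + 3 · 1 = 7
p(1) = ⊕ of these = min[7, 9, 7, 7] = 7.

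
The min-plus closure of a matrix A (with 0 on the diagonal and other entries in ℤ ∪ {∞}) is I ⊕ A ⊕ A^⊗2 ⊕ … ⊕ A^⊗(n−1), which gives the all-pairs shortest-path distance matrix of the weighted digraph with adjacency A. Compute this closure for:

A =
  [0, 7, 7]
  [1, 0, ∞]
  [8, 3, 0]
Closure =
  [0, 7, 7]
  [1, 0, 8]
  [4, 3, 0]

This is the Floyd-Warshall all-pairs shortest-path computation. For each intermediate vertex k = 0, 1, …, 2, update dist[i][j] ← min(dist[i][j], dist[i][k] + dist[k][j]). The final matrix gives, for each (i, j), the minimum total weight of any directed path from i to j (possibly empty when i = j).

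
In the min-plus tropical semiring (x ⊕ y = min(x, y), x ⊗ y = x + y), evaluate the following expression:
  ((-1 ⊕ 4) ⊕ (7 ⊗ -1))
((-1 ⊕ 4) ⊕ (7 ⊗ -1)) = -1

Expand innermost to outermost. Recall ⊕ takes the minimum of its arguments and ⊗ takes their sum. Working out the expression ((-1 ⊕ 4) ⊕ (7 ⊗ -1)) gives -1.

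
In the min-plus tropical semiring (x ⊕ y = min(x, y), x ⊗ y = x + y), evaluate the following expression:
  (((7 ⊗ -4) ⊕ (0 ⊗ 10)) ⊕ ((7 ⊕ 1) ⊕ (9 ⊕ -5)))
(((7 ⊗ -4) ⊕ (0 ⊗ 10)) ⊕ ((7 ⊕ 1) ⊕ (9 ⊕ -5))) = -5

Expand innermost to outermost. Recall ⊕ takes the minimum of its arguments and ⊗ takes their sum. Working out the expression (((7 ⊗ -4) ⊕ (0 ⊗ 10)) ⊕ ((7 ⊕ 1) ⊕ (9 ⊕ -5))) gives -5.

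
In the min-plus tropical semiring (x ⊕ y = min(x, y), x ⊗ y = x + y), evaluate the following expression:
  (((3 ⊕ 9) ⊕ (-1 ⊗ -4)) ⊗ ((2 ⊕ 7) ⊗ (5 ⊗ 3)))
(((3 ⊕ 9) ⊕ (-1 ⊗ -4)) ⊗ ((2 ⊕ 7) ⊗ (5 ⊗ 3))) = 5

Expand innermost to outermost. Recall ⊕ takes the minimum of its arguments and ⊗ takes their sum. Working out the expression (((3 ⊕ 9) ⊕ (-1 ⊗ -4)) ⊗ ((2 ⊕ 7) ⊗ (5 ⊗ 3))) gives 5.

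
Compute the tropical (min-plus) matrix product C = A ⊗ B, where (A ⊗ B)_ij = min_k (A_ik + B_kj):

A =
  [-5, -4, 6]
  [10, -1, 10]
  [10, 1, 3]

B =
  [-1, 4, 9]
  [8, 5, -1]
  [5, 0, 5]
A ⊗ B =
  [-6, -1, -5]
  [7, 4, -2]
  [8, 3, 0]

Apply the min-plus product entry-by-entry:
  C[0][0] = min over k of (A[0][0] + B[0][0] = -5 + -1 = -6, A[0][1] + B[1][0] = -4 + 8 = 4, A[0][2] + B[2][0] = 6 + 5 = 11) = -6 (attained at k = 0)
  C[0][1] = min over k of (A[0][0] + B[0][1] = -5 + 4 = -1, A[0][1] + B[1][1] = -4 + 5 = 1, A[0][2] + B[2][1] = 6 + 0 = 6) = -1 (attained at k = 0)
  C[0][2] = min over k of (A[0][0] + B[0][2] = -5 + 9 = 4, A[0][1] + B[1][2] = -4 + -1 = -5, A[0][2] + B[2][2] = 6 + 5 = 11) = -5 (attained at k = 1)
  C[1][0] = min over k of (A[1][0] + B[0][0] = 10 + -1 = 9, A[1][1] + B[1][0] = -1 + 8 = 7, A[1][2] + B[2][0] = 10 + 5 = 15) = 7 (attained at k = 1)
  C[1][1] = min over k of (A[1][0] + B[0][1] = 10 + 4 = 14, A[1][1] + B[1][1] = -1 + 5 = 4, A[1][2] + B[2][1] = 10 + 0 = 10) = 4 (attained at k = 1)
  C[1][2] = min over k of (A[1][0] + B[0][2] = 10 + 9 = 19, A[1][1] + B[1][2] = -1 + -1 = -2, A[1][2] + B[2][2] = 10 + 5 = 15) = -2 (attained at k = 1)
  C[2][0] = min over k of (A[2][0] + B[0][0] = 10 + -1 = 9, A[2][1] + B[1][0] = 1 + 8 = 9, A[2][2] + B[2][0] = 3 + 5 = 8) = 8 (attained at k = 2)
  C[2][1] = min over k of (A[2][0] + B[0][1] = 10 + 4 = 14, A[2][1] + B[1][1] = 1 + 5 = 6, A[2][2] + B[2][1] = 3 + 0 = 3) = 3 (attained at k = 2)
  C[2][2] = min over k of (A[2][0] + B[0][2] = 10 + 9 = 19, A[2][1] + B[1][2] = 1 + -1 = 0, A[2][2] + B[2][2] = 3 + 5 = 8) = 0 (attained at k = 1)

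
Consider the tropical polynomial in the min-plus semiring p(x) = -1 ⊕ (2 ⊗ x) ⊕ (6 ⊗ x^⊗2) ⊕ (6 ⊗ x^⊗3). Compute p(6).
p(6) = -1

A tropical monomial a ⊗ x^⊗i evaluates to a + i · x. Evaluating each term at x = 6:
  Term 0 contributes -1 + 0 · 6 = -1
  Term 1 contributes 2 + 1 · 6 = 8
  Term 2 contributes 6 + 2 · 6 = 18
  Term 3 contributes 6 + 3 · 6 = 24
p(6) = ⊕ of these = min[-1, 8, 18, 24] = -1.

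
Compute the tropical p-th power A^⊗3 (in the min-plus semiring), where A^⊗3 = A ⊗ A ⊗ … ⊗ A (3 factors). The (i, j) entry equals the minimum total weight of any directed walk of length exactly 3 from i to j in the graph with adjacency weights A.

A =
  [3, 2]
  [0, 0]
A^⊗3 =
  [2, 2]
  [0, 0]

Each entry (A^⊗3)_ij equals the minimum over all length-3 walks i = v_0 → v_1 → … → v_3 = j of Σ_t A[v_t][v_{t+1}]. For example, for (i, j) = (0, 1) we minimise over 4 possible intermediate vertex sequences; the minimum is 2, attained along the walk 0 → 1 → 1 → 1.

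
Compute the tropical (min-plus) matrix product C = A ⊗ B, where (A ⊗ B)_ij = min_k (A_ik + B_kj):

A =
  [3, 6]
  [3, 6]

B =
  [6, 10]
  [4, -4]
A ⊗ B =
  [9, 2]
  [9, 2]

Apply the min-plus product entry-by-entry:
  C[0][0] = min over k of (A[0][0] + B[0][0] = 3 + 6 = 9, A[0][1] + B[1][0] = 6 + 4 = 10) = 9 (attained at k = 0)
  C[0][1] = min over k of (A[0][0] + B[0][1] = 3 + 10 = 13, A[0][1] + B[1][1] = 6 + -4 = 2) = 2 (attained at k = 1)
  C[1][0] = min over k of (A[1][0] + B[0][0] = 3 + 6 = 9, A[1][1] + B[1][0] = 6 + 4 = 10) = 9 (attained at k = 0)
  C[1][1] = min over k of (A[1][0] + B[0][1] = 3 + 10 = 13, A[1][1] + B[1][1] = 6 + -4 = 2) = 2 (attained at k = 1)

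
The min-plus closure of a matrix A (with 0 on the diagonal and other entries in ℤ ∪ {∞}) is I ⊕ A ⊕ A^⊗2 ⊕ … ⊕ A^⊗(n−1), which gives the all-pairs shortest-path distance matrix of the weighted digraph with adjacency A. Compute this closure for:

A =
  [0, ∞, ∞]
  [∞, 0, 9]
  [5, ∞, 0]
Closure =
  [0, ∞, ∞]
  [14, 0, 9]
  [5, ∞, 0]

This is the Floyd-Warshall all-pairs shortest-path computation. For each intermediate vertex k = 0, 1, …, 2, update dist[i][j] ← min(dist[i][j], dist[i][k] + dist[k][j]). The final matrix gives, for each (i, j), the minimum total weight of any directed path from i to j (possibly empty when i = j).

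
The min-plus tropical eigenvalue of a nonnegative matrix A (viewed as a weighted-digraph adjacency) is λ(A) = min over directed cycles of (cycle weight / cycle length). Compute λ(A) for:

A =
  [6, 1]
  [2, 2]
λ(A) = 3/2

Enumerate directed cycles and compute their means (weight / length). Sample:
  cycle 0 → 0: weight = 6, length = 1, mean = 6/1 ≈ 6.000
  cycle 1 → 1: weight = 2, length = 1, mean = 2/1 ≈ 2.000
  cycle 0 → 1 → 0: weight = 3, length = 2, mean = 3/2 ≈ 1.500
  cycle 1 → 0 → 1: weight = 3, length = 2, mean = 3/2 ≈ 1.500
Minimum mean = 1.500, attained e.g. along the cycle 0 → 1 → 0 with weight 3 and length 2. So λ(A) = 3/2 = 3/2.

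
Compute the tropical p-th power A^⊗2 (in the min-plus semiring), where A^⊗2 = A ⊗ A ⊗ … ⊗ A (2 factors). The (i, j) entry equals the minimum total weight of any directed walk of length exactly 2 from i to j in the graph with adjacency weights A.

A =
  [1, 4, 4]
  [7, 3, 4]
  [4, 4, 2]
A^⊗2 =
  [2, 5, 5]
  [8, 6, 6]
  [5, 6, 4]

Each entry (A^⊗2)_ij equals the minimum over all length-2 walks i = v_0 → v_1 → … → v_2 = j of Σ_t A[v_t][v_{t+1}]. For example, for (i, j) = (0, 2) we minimise over 3 possible intermediate vertex sequences; the minimum is 5, attained along the walk 0 → 0 → 2.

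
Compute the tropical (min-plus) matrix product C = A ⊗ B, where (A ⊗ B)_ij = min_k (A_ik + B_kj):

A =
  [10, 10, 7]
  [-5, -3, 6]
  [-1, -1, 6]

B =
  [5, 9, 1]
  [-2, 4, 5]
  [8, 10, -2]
A ⊗ B =
  [8, 14, 5]
  [-5, 1, -4]
  [-3, 3, 0]

Apply the min-plus product entry-by-entry:
  C[0][0] = min over k of (A[0][0] + B[0][0] = 10 + 5 = 15, A[0][1] + B[1][0] = 10 + -2 = 8, A[0][2] + B[2][0] = 7 + 8 = 15) = 8 (attained at k = 1)
  C[0][1] = min over k of (A[0][0] + B[0][1] = 10 + 9 = 19, A[0][1] + B[1][1] = 10 + 4 = 14, A[0][2] + B[2][1] = 7 + 10 = 17) = 14 (attained at k = 1)
  C[0][2] = min over k of (A[0][0] + B[0][2] = 10 + 1 = 11, A[0][1] + B[1][2] = 10 + 5 = 15, A[0][2] + B[2][2] = 7 + -2 = 5) = 5 (attained at k = 2)
  C[1][0] = min over k of (A[1][0] + B[0][0] = -5 + 5 = 0, A[1][1] + B[1][0] = -3 + -2 = -5, A[1][2] + B[2][0] = 6 + 8 = 14) = -5 (attained at k = 1)
  C[1][1] = min over k of (A[1][0] + B[0][1] = -5 + 9 = 4, A[1][1] + B[1][1] = -3 + 4 = 1, A[1][2] + B[2][1] = 6 + 10 = 16) = 1 (attained at k = 1)
  C[1][2] = min over k of (A[1][0] + B[0][2] = -5 + 1 = -4, A[1][1] + B[1][2] = -3 + 5 = 2, A[1][2] + B[2][2] = 6 + -2 = 4) = -4 (attained at k = 0)
  C[2][0] = min over k of (A[2][0] + B[0][0] = -1 + 5 = 4, A[2][1] + B[1][0] = -1 + -2 = -3, A[2][2] + B[2][0] = 6 + 8 = 14) = -3 (attained at k = 1)
  C[2][1] = min over k of (A[2][0] + B[0][1] = -1 + 9 = 8, A[2][1] + B[1][1] = -1 + 4 = 3, A[2][2] + B[2][1] = 6 + 10 = 16) = 3 (attained at k = 1)
  C[2][2] = min over k of (A[2][0] + B[0][2] = -1 + 1 = 0, A[2][1] + B[1][2] = -1 + 5 = 4, A[2][2] + B[2][2] = 6 + -2 = 4) = 0 (attained at k = 0)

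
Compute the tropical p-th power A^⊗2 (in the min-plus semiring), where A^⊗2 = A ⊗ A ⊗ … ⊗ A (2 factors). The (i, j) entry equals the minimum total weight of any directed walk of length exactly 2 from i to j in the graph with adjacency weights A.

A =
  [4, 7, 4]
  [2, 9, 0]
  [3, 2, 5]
A^⊗2 =
  [7, 6, 7]
  [3, 2, 5]
  [4, 7, 2]

Each entry (A^⊗2)_ij equals the minimum over all length-2 walks i = v_0 → v_1 → … → v_2 = j of Σ_t A[v_t][v_{t+1}]. For example, for (i, j) = (0, 2) we minimise over 3 possible intermediate vertex sequences; the minimum is 7, attained along the walk 0 → 1 → 2.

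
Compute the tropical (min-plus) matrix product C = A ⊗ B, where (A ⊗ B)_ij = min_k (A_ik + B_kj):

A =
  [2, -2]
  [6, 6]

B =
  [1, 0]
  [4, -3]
A ⊗ B =
  [2, -5]
  [7, 3]

Apply the min-plus product entry-by-entry:
  C[0][0] = min over k of (A[0][0] + B[0][0] = 2 + 1 = 3, A[0][1] + B[1][0] = -2 + 4 = 2) = 2 (attained at k = 1)
  C[0][1] = min over k of (A[0][0] + B[0][1] = 2 + 0 = 2, A[0][1] + B[1][1] = -2 + -3 = -5) = -5 (attained at k = 1)
  C[1][0] = min over k of (A[1][0] + B[0][0] = 6 + 1 = 7, A[1][1] + B[1][0] = 6 + 4 = 10) = 7 (attained at k = 0)
  C[1][1] = min over k of (A[1][0] + B[0][1] = 6 + 0 = 6, A[1][1] + B[1][1] = 6 + -3 = 3) = 3 (attained at k = 1)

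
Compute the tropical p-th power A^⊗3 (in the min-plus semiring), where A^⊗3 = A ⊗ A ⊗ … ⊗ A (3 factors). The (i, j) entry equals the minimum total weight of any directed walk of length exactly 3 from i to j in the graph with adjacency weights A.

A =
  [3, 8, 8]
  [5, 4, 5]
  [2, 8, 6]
A^⊗3 =
  [9, 14, 14]
  [10, 12, 13]
  [8, 13, 13]

Each entry (A^⊗3)_ij equals the minimum over all length-3 walks i = v_0 → v_1 → … → v_3 = j of Σ_t A[v_t][v_{t+1}]. For example, for (i, j) = (0, 2) we minimise over 9 possible intermediate vertex sequences; the minimum is 14, attained along the walk 0 → 0 → 0 → 2.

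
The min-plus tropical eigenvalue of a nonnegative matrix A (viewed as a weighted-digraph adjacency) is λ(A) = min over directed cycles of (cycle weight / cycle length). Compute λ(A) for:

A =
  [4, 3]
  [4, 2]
λ(A) = 2

Enumerate directed cycles and compute their means (weight / length). Sample:
  cycle 0 → 0: weight = 4, length = 1, mean = 4/1 ≈ 4.000
  cycle 1 → 1: weight = 2, length = 1, mean = 2/1 ≈ 2.000
  cycle 0 → 1 → 0: weight = 7, length = 2, mean = 7/2 ≈ 3.500
  cycle 1 → 0 → 1: weight = 7, length = 2, mean = 7/2 ≈ 3.500
Minimum mean = 2.000, attained e.g. along the cycle 1 → 1 with weight 2 and length 1. So λ(A) = 2/1 = 2.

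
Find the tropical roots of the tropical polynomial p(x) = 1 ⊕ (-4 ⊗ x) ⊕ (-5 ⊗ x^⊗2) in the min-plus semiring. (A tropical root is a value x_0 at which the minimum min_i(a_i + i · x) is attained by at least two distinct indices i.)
Roots: {1, 5}

Each tropical root is a break point of the lower envelope of the lines y = a_i + i · x (there are 3 lines, with slopes 0, 1, ..., 2). Only the lines that attain the minimum somewhere contribute to roots; other lines are dominated. Here the surviving (envelope) indices are i = 2, i = 1, i = 0.
Intersections between consecutive envelope lines give the roots: for adjacent envelope indices i < j the intersection is x = (a_i − a_j) / (j − i). Reading off the sorted break points: {1, 5}.
Verification: at each break x_0, at least two indices attain the minimum of min_i(a_i + i · x_0).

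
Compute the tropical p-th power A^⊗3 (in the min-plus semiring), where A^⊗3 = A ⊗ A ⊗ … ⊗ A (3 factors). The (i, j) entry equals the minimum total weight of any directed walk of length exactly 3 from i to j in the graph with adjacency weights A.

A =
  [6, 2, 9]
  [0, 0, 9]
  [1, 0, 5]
A^⊗3 =
  [2, 2, 11]
  [0, 0, 9]
  [0, 0, 9]

Each entry (A^⊗3)_ij equals the minimum over all length-3 walks i = v_0 → v_1 → … → v_3 = j of Σ_t A[v_t][v_{t+1}]. For example, for (i, j) = (0, 2) we minimise over 9 possible intermediate vertex sequences; the minimum is 11, attained along the walk 0 → 1 → 0 → 2.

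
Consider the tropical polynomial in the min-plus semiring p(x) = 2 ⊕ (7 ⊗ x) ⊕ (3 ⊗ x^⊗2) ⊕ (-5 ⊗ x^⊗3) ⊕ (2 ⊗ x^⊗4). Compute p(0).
p(0) = -5

A tropical monomial a ⊗ x^⊗i evaluates to a + i · x. Evaluating each term at x = 0:
  Term 0 contributes 2 + 0 · 0 = 2
  Term 1 contributes 7 + 1 · 0 = 7
  Term 2 contributes 3 + 2 · 0 = 3
  Term 3 contributes -5 + 3 · 0 = -5
  Term 4 contributes 2 + 4 · 0 = 2
p(0) = ⊕ of these = min[2, 7, 3, -5, 2] = -5.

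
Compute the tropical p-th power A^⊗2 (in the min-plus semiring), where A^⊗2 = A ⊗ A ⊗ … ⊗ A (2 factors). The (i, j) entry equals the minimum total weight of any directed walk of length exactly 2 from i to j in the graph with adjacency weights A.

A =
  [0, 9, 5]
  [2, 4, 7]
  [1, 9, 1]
A^⊗2 =
  [0, 9, 5]
  [2, 8, 7]
  [1, 10, 2]

Each entry (A^⊗2)_ij equals the minimum over all length-2 walks i = v_0 → v_1 → … → v_2 = j of Σ_t A[v_t][v_{t+1}]. For example, for (i, j) = (0, 2) we minimise over 3 possible intermediate vertex sequences; the minimum is 5, attained along the walk 0 → 0 → 2.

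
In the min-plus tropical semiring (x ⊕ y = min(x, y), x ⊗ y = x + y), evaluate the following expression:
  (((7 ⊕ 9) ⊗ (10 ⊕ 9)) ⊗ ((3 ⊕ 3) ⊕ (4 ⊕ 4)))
(((7 ⊕ 9) ⊗ (10 ⊕ 9)) ⊗ ((3 ⊕ 3) ⊕ (4 ⊕ 4))) = 19

Expand innermost to outermost. Recall ⊕ takes the minimum of its arguments and ⊗ takes their sum. Working out the expression (((7 ⊕ 9) ⊗ (10 ⊕ 9)) ⊗ ((3 ⊕ 3) ⊕ (4 ⊕ 4))) gives 19.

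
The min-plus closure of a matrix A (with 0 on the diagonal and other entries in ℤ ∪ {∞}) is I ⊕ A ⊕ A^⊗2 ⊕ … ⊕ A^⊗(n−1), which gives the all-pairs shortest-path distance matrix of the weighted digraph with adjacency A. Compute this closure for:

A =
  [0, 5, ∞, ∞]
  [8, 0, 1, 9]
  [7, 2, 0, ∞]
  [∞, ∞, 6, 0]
Closure =
  [0, 5, 6, 14]
  [8, 0, 1, 9]
  [7, 2, 0, 11]
  [13, 8, 6, 0]

This is the Floyd-Warshall all-pairs shortest-path computation. For each intermediate vertex k = 0, 1, …, 3, update dist[i][j] ← min(dist[i][j], dist[i][k] + dist[k][j]). The final matrix gives, for each (i, j), the minimum total weight of any directed path from i to j (possibly empty when i = j).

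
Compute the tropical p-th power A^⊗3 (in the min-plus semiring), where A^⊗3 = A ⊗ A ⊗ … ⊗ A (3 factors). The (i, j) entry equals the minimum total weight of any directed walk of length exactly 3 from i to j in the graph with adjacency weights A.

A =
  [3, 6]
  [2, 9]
A^⊗3 =
  [9, 12]
  [8, 11]

Each entry (A^⊗3)_ij equals the minimum over all length-3 walks i = v_0 → v_1 → … → v_3 = j of Σ_t A[v_t][v_{t+1}]. For example, for (i, j) = (0, 1) we minimise over 4 possible intermediate vertex sequences; the minimum is 12, attained along the walk 0 → 0 → 0 → 1.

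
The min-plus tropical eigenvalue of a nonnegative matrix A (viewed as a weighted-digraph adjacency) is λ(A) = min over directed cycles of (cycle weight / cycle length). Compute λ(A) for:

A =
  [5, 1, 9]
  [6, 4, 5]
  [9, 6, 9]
λ(A) = 7/2

Enumerate directed cycles and compute their means (weight / length). Sample:
  cycle 0 → 0: weight = 5, length = 1, mean = 5/1 ≈ 5.000
  cycle 1 → 1: weight = 4, length = 1, mean = 4/1 ≈ 4.000
  cycle 2 → 2: weight = 9, length = 1, mean = 9/1 ≈ 9.000
  cycle 0 → 1 → 0: weight = 7, length = 2, mean = 7/2 ≈ 3.500
  cycle 0 → 2 → 0: weight = 18, length = 2, mean = 18/2 ≈ 9.000
  cycle 1 → 0 → 1: weight = 7, length = 2, mean = 7/2 ≈ 3.500
Minimum mean = 3.500, attained e.g. along the cycle 0 → 1 → 0 with weight 7 and length 2. So λ(A) = 7/2 = 7/2.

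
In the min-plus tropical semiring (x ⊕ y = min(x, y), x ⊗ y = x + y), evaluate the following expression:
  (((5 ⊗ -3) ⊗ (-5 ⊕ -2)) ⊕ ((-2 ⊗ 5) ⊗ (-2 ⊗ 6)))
(((5 ⊗ -3) ⊗ (-5 ⊕ -2)) ⊕ ((-2 ⊗ 5) ⊗ (-2 ⊗ 6))) = -3

Expand innermost to outermost. Recall ⊕ takes the minimum of its arguments and ⊗ takes their sum. Working out the expression (((5 ⊗ -3) ⊗ (-5 ⊕ -2)) ⊕ ((-2 ⊗ 5) ⊗ (-2 ⊗ 6))) gives -3.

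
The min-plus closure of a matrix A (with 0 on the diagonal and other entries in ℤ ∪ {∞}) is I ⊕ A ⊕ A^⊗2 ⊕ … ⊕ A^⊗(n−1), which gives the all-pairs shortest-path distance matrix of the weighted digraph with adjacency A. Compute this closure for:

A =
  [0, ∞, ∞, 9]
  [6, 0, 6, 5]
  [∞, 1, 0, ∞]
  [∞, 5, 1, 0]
Closure =
  [0, 11, 10, 9]
  [6, 0, 6, 5]
  [7, 1, 0, 6]
  [8, 2, 1, 0]

This is the Floyd-Warshall all-pairs shortest-path computation. For each intermediate vertex k = 0, 1, …, 3, update dist[i][j] ← min(dist[i][j], dist[i][k] + dist[k][j]). The final matrix gives, for each (i, j), the minimum total weight of any directed path from i to j (possibly empty when i = j).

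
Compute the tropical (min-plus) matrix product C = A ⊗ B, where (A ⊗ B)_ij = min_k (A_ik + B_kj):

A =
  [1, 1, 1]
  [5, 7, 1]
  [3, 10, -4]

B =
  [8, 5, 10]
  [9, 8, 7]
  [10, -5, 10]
A ⊗ B =
  [9, -4, 8]
  [11, -4, 11]
  [6, -9, 6]

Apply the min-plus product entry-by-entry:
  C[0][0] = min over k of (A[0][0] + B[0][0] = 1 + 8 = 9, A[0][1] + B[1][0] = 1 + 9 = 10, A[0][2] + B[2][0] = 1 + 10 = 11) = 9 (attained at k = 0)
  C[0][1] = min over k of (A[0][0] + B[0][1] = 1 + 5 = 6, A[0][1] + B[1][1] = 1 + 8 = 9, A[0][2] + B[2][1] = 1 + -5 = -4) = -4 (attained at k = 2)
  C[0][2] = min over k of (A[0][0] + B[0][2] = 1 + 10 = 11, A[0][1] + B[1][2] = 1 + 7 = 8, A[0][2] + B[2][2] = 1 + 10 = 11) = 8 (attained at k = 1)
  C[1][0] = min over k of (A[1][0] + B[0][0] = 5 + 8 = 13, A[1][1] + B[1][0] = 7 + 9 = 16, A[1][2] + B[2][0] = 1 + 10 = 11) = 11 (attained at k = 2)
  C[1][1] = min over k of (A[1][0] + B[0][1] = 5 + 5 = 10, A[1][1] + B[1][1] = 7 + 8 = 15, A[1][2] + B[2][1] = 1 + -5 = -4) = -4 (attained at k = 2)
  C[1][2] = min over k of (A[1][0] + B[0][2] = 5 + 10 = 15, A[1][1] + B[1][2] = 7 + 7 = 14, A[1][2] + B[2][2] = 1 + 10 = 11) = 11 (attained at k = 2)
  C[2][0] = min over k of (A[2][0] + B[0][0] = 3 + 8 = 11, A[2][1] + B[1][0] = 10 + 9 = 19, A[2][2] + B[2][0] = -4 + 10 = 6) = 6 (attained at k = 2)
  C[2][1] = min over k of (A[2][0] + B[0][1] = 3 + 5 = 8, A[2][1] + B[1][1] = 10 + 8 = 18, A[2][2] + B[2][1] = -4 + -5 = -9) = -9 (attained at k = 2)
  C[2][2] = min over k of (A[2][0] + B[0][2] = 3 + 10 = 13, A[2][1] + B[1][2] = 10 + 7 = 17, A[2][2] + B[2][2] = -4 + 10 = 6) = 6 (attained at k = 2)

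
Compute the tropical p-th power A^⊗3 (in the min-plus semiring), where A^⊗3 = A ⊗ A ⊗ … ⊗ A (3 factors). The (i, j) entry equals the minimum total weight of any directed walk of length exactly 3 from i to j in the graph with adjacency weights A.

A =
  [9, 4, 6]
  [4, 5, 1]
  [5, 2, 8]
A^⊗3 =
  [10, 7, 9]
  [7, 8, 4]
  [8, 5, 8]

Each entry (A^⊗3)_ij equals the minimum over all length-3 walks i = v_0 → v_1 → … → v_3 = j of Σ_t A[v_t][v_{t+1}]. For example, for (i, j) = (0, 2) we minimise over 9 possible intermediate vertex sequences; the minimum is 9, attained along the walk 0 → 2 → 1 → 2.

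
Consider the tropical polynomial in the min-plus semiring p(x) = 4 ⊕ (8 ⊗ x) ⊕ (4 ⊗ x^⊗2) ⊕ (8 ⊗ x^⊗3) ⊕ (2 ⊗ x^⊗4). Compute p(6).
p(6) = 4

A tropical monomial a ⊗ x^⊗i evaluates to a + i · x. Evaluating each term at x = 6:
  Term 0 contributes 4 + 0 · 6 = 4
  Term 1 contributes 8 + 1 · 6 = 14
  Term 2 contributes 4 + 2 · 6 = 16
  Term 3 contributes 8 + 3 · 6 = 26
  Term 4 contributes 2 + 4 · 6 = 26
p(6) = ⊕ of these = min[4, 14, 16, 26, 26] = 4.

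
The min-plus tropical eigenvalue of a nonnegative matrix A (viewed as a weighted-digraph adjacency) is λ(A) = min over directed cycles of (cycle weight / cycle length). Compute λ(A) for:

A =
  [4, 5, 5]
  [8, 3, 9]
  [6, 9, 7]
λ(A) = 3

Enumerate directed cycles and compute their means (weight / length). Sample:
  cycle 0 → 0: weight = 4, length = 1, mean = 4/1 ≈ 4.000
  cycle 1 → 1: weight = 3, length = 1, mean = 3/1 ≈ 3.000
  cycle 2 → 2: weight = 7, length = 1, mean = 7/1 ≈ 7.000
  cycle 0 → 1 → 0: weight = 13, length = 2, mean = 13/2 ≈ 6.500
  cycle 0 → 2 → 0: weight = 11, length = 2, mean = 11/2 ≈ 5.500
  cycle 1 → 0 → 1: weight = 13, length = 2, mean = 13/2 ≈ 6.500
Minimum mean = 3.000, attained e.g. along the cycle 1 → 1 with weight 3 and length 1. So λ(A) = 3/1 = 3.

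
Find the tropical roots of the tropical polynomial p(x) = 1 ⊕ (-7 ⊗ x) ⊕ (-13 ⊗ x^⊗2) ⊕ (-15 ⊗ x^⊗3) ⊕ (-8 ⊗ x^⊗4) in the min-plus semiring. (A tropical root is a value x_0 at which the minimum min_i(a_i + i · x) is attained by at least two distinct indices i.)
Roots: {-7, 2, 6, 8}

Each tropical root is a break point of the lower envelope of the lines y = a_i + i · x (there are 5 lines, with slopes 0, 1, ..., 4). Only the lines that attain the minimum somewhere contribute to roots; other lines are dominated. Here the surviving (envelope) indices are i = 4, i = 3, i = 2, i = 1, i = 0.
Intersections between consecutive envelope lines give the roots: for adjacent envelope indices i < j the intersection is x = (a_i − a_j) / (j − i). Reading off the sorted break points: {-7, 2, 6, 8}.
Verification: at each break x_0, at least two indices attain the minimum of min_i(a_i + i · x_0).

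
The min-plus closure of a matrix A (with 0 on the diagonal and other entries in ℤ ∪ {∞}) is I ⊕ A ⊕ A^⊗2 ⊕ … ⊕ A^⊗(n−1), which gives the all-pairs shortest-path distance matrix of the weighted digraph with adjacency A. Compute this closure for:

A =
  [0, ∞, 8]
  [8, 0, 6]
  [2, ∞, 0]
Closure =
  [0, ∞, 8]
  [8, 0, 6]
  [2, ∞, 0]

This is the Floyd-Warshall all-pairs shortest-path computation. For each intermediate vertex k = 0, 1, …, 2, update dist[i][j] ← min(dist[i][j], dist[i][k] + dist[k][j]). The final matrix gives, for each (i, j), the minimum total weight of any directed path from i to j (possibly empty when i = j).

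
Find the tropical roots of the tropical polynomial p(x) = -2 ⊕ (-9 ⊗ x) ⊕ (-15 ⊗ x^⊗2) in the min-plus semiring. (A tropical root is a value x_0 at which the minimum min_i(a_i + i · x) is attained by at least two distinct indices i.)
Roots: {6, 7}

Each tropical root is a break point of the lower envelope of the lines y = a_i + i · x (there are 3 lines, with slopes 0, 1, ..., 2). Only the lines that attain the minimum somewhere contribute to roots; other lines are dominated. Here the surviving (envelope) indices are i = 2, i = 1, i = 0.
Intersections between consecutive envelope lines give the roots: for adjacent envelope indices i < j the intersection is x = (a_i − a_j) / (j − i). Reading off the sorted break points: {6, 7}.
Verification: at each break x_0, at least two indices attain the minimum of min_i(a_i + i · x_0).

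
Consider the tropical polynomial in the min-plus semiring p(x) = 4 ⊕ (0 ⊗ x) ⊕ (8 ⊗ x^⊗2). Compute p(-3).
p(-3) = -3

A tropical monomial a ⊗ x^⊗i evaluates to a + i · x. Evaluating each term at x = -3:
  Term 0 contributes 4 + 0 · -3 = 4
  Term 1 contributes 0 + 1 · -3 = -3
  Term 2 contributes 8 + 2 · -3 = 2
p(-3) = ⊕ of these = min[4, -3, 2] = -3.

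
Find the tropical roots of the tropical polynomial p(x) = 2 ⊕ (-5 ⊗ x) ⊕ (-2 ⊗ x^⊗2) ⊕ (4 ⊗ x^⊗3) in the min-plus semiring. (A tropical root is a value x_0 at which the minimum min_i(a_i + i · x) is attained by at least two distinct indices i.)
Roots: {-6, -3, 7}

Each tropical root is a break point of the lower envelope of the lines y = a_i + i · x (there are 4 lines, with slopes 0, 1, ..., 3). Only the lines that attain the minimum somewhere contribute to roots; other lines are dominated. Here the surviving (envelope) indices are i = 3, i = 2, i = 1, i = 0.
Intersections between consecutive envelope lines give the roots: for adjacent envelope indices i < j the intersection is x = (a_i − a_j) / (j − i). Reading off the sorted break points: {-6, -3, 7}.
Verification: at each break x_0, at least two indices attain the minimum of min_i(a_i + i · x_0).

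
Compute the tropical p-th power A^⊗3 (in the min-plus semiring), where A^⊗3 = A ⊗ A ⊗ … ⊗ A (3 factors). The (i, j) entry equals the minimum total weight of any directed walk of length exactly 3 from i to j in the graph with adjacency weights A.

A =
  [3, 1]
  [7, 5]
A^⊗3 =
  [9, 7]
  [13, 11]

Each entry (A^⊗3)_ij equals the minimum over all length-3 walks i = v_0 → v_1 → … → v_3 = j of Σ_t A[v_t][v_{t+1}]. For example, for (i, j) = (0, 1) we minimise over 4 possible intermediate vertex sequences; the minimum is 7, attained along the walk 0 → 0 → 0 → 1.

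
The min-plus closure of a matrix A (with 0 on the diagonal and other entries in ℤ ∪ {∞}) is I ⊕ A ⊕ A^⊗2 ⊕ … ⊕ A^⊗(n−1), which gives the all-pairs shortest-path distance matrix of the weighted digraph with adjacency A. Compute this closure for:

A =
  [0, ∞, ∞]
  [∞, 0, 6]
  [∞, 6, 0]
Closure =
  [0, ∞, ∞]
  [∞, 0, 6]
  [∞, 6, 0]

This is the Floyd-Warshall all-pairs shortest-path computation. For each intermediate vertex k = 0, 1, …, 2, update dist[i][j] ← min(dist[i][j], dist[i][k] + dist[k][j]). The final matrix gives, for each (i, j), the minimum total weight of any directed path from i to j (possibly empty when i = j).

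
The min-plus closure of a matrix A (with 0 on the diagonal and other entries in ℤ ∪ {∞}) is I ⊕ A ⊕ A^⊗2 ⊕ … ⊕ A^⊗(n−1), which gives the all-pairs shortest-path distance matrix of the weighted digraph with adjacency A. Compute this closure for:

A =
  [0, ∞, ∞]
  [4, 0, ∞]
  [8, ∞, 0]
Closure =
  [0, ∞, ∞]
  [4, 0, ∞]
  [8, ∞, 0]

This is the Floyd-Warshall all-pairs shortest-path computation. For each intermediate vertex k = 0, 1, …, 2, update dist[i][j] ← min(dist[i][j], dist[i][k] + dist[k][j]). The final matrix gives, for each (i, j), the minimum total weight of any directed path from i to j (possibly empty when i = j).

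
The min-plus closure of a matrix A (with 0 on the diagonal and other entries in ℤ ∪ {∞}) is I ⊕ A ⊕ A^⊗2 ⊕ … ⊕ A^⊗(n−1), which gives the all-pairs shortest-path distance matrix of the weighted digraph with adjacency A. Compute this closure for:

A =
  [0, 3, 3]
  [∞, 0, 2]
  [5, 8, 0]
Closure =
  [0, 3, 3]
  [7, 0, 2]
  [5, 8, 0]

This is the Floyd-Warshall all-pairs shortest-path computation. For each intermediate vertex k = 0, 1, …, 2, update dist[i][j] ← min(dist[i][j], dist[i][k] + dist[k][j]). The final matrix gives, for each (i, j), the minimum total weight of any directed path from i to j (possibly empty when i = j).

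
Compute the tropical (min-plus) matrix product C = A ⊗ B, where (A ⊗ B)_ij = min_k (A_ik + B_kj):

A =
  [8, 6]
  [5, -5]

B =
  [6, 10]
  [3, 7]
A ⊗ B =
  [9, 13]
  [-2, 2]

Apply the min-plus product entry-by-entry:
  C[0][0] = min over k of (A[0][0] + B[0][0] = 8 + 6 = 14, A[0][1] + B[1][0] = 6 + 3 = 9) = 9 (attained at k = 1)
  C[0][1] = min over k of (A[0][0] + B[0][1] = 8 + 10 = 18, A[0][1] + B[1][1] = 6 + 7 = 13) = 13 (attained at k = 1)
  C[1][0] = min over k of (A[1][0] + B[0][0] = 5 + 6 = 11, A[1][1] + B[1][0] = -5 + 3 = -2) = -2 (attained at k = 1)
  C[1][1] = min over k of (A[1][0] + B[0][1] = 5 + 10 = 15, A[1][1] + B[1][1] = -5 + 7 = 2) = 2 (attained at k = 1)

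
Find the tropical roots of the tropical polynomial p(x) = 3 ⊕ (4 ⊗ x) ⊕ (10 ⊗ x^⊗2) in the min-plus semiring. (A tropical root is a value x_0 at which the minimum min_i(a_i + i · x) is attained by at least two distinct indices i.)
Roots: {-6, -1}

Each tropical root is a break point of the lower envelope of the lines y = a_i + i · x (there are 3 lines, with slopes 0, 1, ..., 2). Only the lines that attain the minimum somewhere contribute to roots; other lines are dominated. Here the surviving (envelope) indices are i = 2, i = 1, i = 0.
Intersections between consecutive envelope lines give the roots: for adjacent envelope indices i < j the intersection is x = (a_i − a_j) / (j − i). Reading off the sorted break points: {-6, -1}.
Verification: at each break x_0, at least two indices attain the minimum of min_i(a_i + i · x_0).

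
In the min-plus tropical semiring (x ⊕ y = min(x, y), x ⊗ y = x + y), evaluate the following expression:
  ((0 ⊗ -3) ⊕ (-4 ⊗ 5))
((0 ⊗ -3) ⊕ (-4 ⊗ 5)) = -3

Expand innermost to outermost. Recall ⊕ takes the minimum of its arguments and ⊗ takes their sum. Working out the expression ((0 ⊗ -3) ⊕ (-4 ⊗ 5)) gives -3.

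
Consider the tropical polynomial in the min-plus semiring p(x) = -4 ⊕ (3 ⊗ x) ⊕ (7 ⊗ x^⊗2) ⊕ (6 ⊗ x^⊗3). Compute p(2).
p(2) = -4

A tropical monomial a ⊗ x^⊗i evaluates to a + i · x. Evaluating each term at x = 2:
  Term 0 contributes -4 + 0 · 2 = -4
  Term 1 contributes 3 + 1 · 2 = 5
  Term 2 contributes 7 + 2 · 2 = 11
  Term 3 contributes 6 + 3 · 2 = 12
p(2) = ⊕ of these = min[-4, 5, 11, 12] = -4.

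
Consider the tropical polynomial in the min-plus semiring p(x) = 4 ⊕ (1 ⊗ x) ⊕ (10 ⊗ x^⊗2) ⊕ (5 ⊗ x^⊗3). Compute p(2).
p(2) = 3

A tropical monomial a ⊗ x^⊗i evaluates to a + i · x. Evaluating each term at x = 2:
  Term 0 contributes 4 + 0 · 2 = 4
  Term 1 contributes 1 + 1 · 2 = 3
  Term 2 contributes 10 + 2 · 2 = 14
  Term 3 contributes 5 + 3 · 2 = 11
p(2) = ⊕ of these = min[4, 3, 14, 11] = 3.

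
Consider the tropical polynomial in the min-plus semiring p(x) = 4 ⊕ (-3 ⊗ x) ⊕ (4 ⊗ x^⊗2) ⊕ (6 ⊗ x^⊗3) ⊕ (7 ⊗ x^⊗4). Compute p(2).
p(2) = -1

A tropical monomial a ⊗ x^⊗i evaluates to a + i · x. Evaluating each term at x = 2:
  Term 0 contributes 4 + 0 · 2 = 4
  Term 1 contributes -3 + 1 · 2 = -1
  Term 2 contributes 4 + 2 · 2 = 8
  Term 3 contributes 6 + 3 · 2 = 12
  Term 4 contributes 7 + 4 · 2 = 15
p(2) = ⊕ of these = min[4, -1, 8, 12, 15] = -1.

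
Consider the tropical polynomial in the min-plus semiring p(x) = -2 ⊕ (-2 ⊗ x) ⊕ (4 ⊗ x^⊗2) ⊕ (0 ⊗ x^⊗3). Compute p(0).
p(0) = -2

A tropical monomial a ⊗ x^⊗i evaluates to a + i · x. Evaluating each term at x = 0:
  Term 0 contributes -2 + 0 · 0 = -2
  Term 1 contributes -2 + 1 · 0 = -2
  Term 2 contributes 4 + 2 · 0 = 4
  Term 3 contributes 0 + 3 · 0 = 0
p(0) = ⊕ of these = min[-2, -2, 4, 0] = -2.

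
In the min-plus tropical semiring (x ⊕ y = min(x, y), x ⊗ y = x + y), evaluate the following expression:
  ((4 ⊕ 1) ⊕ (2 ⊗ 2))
((4 ⊕ 1) ⊕ (2 ⊗ 2)) = 1

Expand innermost to outermost. Recall ⊕ takes the minimum of its arguments and ⊗ takes their sum. Working out the expression ((4 ⊕ 1) ⊕ (2 ⊗ 2)) gives 1.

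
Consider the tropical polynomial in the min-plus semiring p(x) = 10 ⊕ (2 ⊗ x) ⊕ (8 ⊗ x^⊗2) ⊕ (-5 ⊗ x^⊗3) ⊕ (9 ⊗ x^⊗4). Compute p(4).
p(4) = 6

A tropical monomial a ⊗ x^⊗i evaluates to a + i · x. Evaluating each term at x = 4:
  Term 0 contributes 10 + 0 · 4 = 10
  Term 1 contributes 2 + 1 · 4 = 6
  Term 2 contributes 8 + 2 · 4 = 16
  Term 3 contributes -5 + 3 · 4 = 7
  Term 4 contributes 9 + 4 · 4 = 25
p(4) = ⊕ of these = min[10, 6, 16, 7, 25] = 6.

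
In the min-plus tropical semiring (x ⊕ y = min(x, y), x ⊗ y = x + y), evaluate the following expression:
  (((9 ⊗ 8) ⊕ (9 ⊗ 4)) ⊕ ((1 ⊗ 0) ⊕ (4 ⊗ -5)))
(((9 ⊗ 8) ⊕ (9 ⊗ 4)) ⊕ ((1 ⊗ 0) ⊕ (4 ⊗ -5))) = -1

Expand innermost to outermost. Recall ⊕ takes the minimum of its arguments and ⊗ takes their sum. Working out the expression (((9 ⊗ 8) ⊕ (9 ⊗ 4)) ⊕ ((1 ⊗ 0) ⊕ (4 ⊗ -5))) gives -1.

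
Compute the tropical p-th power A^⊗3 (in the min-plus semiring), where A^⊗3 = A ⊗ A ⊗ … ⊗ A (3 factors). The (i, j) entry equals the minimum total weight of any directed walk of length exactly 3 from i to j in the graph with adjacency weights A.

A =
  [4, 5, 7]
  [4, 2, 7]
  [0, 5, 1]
A^⊗3 =
  [8, 9, 9]
  [8, 6, 9]
  [2, 6, 3]

Each entry (A^⊗3)_ij equals the minimum over all length-3 walks i = v_0 → v_1 → … → v_3 = j of Σ_t A[v_t][v_{t+1}]. For example, for (i, j) = (0, 2) we minimise over 9 possible intermediate vertex sequences; the minimum is 9, attained along the walk 0 → 2 → 2 → 2.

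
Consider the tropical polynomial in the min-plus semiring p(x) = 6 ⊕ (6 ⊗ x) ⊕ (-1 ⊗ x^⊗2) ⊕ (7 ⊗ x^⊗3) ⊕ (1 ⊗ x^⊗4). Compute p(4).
p(4) = 6

A tropical monomial a ⊗ x^⊗i evaluates to a + i · x. Evaluating each term at x = 4:
  Term 0 contributes 6 + 0 · 4 = 6
  Term 1 contributes 6 + 1 · 4 = 10
  Term 2 contributes -1 + 2 · 4 = 7
  Term 3 contributes 7 + 3 · 4 = 19
  Term 4 contributes 1 + 4 · 4 = 17
p(4) = ⊕ of these = min[6, 10, 7, 19, 17] = 6.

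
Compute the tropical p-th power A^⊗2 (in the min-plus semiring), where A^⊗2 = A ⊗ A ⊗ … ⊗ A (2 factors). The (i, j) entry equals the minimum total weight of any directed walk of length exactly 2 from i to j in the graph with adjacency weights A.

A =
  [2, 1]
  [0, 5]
A^⊗2 =
  [1, 3]
  [2, 1]

Each entry (A^⊗2)_ij equals the minimum over all length-2 walks i = v_0 → v_1 → … → v_2 = j of Σ_t A[v_t][v_{t+1}]. For example, for (i, j) = (0, 1) we minimise over 2 possible intermediate vertex sequences; the minimum is 3, attained along the walk 0 → 0 → 1.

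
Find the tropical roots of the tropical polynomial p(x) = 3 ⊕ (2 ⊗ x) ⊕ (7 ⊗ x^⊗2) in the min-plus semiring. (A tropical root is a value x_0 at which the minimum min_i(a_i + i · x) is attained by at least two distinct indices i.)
Roots: {-5, 1}

Each tropical root is a break point of the lower envelope of the lines y = a_i + i · x (there are 3 lines, with slopes 0, 1, ..., 2). Only the lines that attain the minimum somewhere contribute to roots; other lines are dominated. Here the surviving (envelope) indices are i = 2, i = 1, i = 0.
Intersections between consecutive envelope lines give the roots: for adjacent envelope indices i < j the intersection is x = (a_i − a_j) / (j − i). Reading off the sorted break points: {-5, 1}.
Verification: at each break x_0, at least two indices attain the minimum of min_i(a_i + i · x_0).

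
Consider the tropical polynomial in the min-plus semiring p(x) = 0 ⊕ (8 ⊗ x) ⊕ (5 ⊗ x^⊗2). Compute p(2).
p(2) = 0

A tropical monomial a ⊗ x^⊗i evaluates to a + i · x. Evaluating each term at x = 2:
  Term 0 contributes 0 + 0 · 2 = 0
  Term 1 contributes 8 + 1 · 2 = 10
  Term 2 contributes 5 + 2 · 2 = 9
p(2) = ⊕ of these = min[0, 10, 9] = 0.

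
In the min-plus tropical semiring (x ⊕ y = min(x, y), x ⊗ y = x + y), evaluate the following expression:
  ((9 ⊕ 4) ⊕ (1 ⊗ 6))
((9 ⊕ 4) ⊕ (1 ⊗ 6)) = 4

Expand innermost to outermost. Recall ⊕ takes the minimum of its arguments and ⊗ takes their sum. Working out the expression ((9 ⊕ 4) ⊕ (1 ⊗ 6)) gives 4.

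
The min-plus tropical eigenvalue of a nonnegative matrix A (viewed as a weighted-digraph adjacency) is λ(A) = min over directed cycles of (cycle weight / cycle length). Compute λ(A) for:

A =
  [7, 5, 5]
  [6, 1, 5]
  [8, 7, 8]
λ(A) = 1

Enumerate directed cycles and compute their means (weight / length). Sample:
  cycle 0 → 0: weight = 7, length = 1, mean = 7/1 ≈ 7.000
  cycle 1 → 1: weight = 1, length = 1, mean = 1/1 ≈ 1.000
  cycle 2 → 2: weight = 8, length = 1, mean = 8/1 ≈ 8.000
  cycle 0 → 1 → 0: weight = 11, length = 2, mean = 11/2 ≈ 5.500
  cycle 0 → 2 → 0: weight = 13, length = 2, mean = 13/2 ≈ 6.500
  cycle 1 → 0 → 1: weight = 11, length = 2, mean = 11/2 ≈ 5.500
Minimum mean = 1.000, attained e.g. along the cycle 1 → 1 with weight 1 and length 1. So λ(A) = 1/1 = 1.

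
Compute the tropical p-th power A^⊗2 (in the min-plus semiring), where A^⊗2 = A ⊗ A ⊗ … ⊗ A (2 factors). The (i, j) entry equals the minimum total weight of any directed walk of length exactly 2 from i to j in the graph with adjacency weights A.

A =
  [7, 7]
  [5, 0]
A^⊗2 =
  [12, 7]
  [5, 0]

Each entry (A^⊗2)_ij equals the minimum over all length-2 walks i = v_0 → v_1 → … → v_2 = j of Σ_t A[v_t][v_{t+1}]. For example, for (i, j) = (0, 1) we minimise over 2 possible intermediate vertex sequences; the minimum is 7, attained along the walk 0 → 1 → 1.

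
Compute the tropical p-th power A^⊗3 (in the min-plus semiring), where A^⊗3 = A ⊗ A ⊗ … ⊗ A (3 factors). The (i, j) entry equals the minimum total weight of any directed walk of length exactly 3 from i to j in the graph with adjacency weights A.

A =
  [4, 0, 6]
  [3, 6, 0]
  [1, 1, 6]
A^⊗3 =
  [1, 1, 4]
  [4, 1, 1]
  [2, 2, 1]

Each entry (A^⊗3)_ij equals the minimum over all length-3 walks i = v_0 → v_1 → … → v_3 = j of Σ_t A[v_t][v_{t+1}]. For example, for (i, j) = (0, 2) we minimise over 9 possible intermediate vertex sequences; the minimum is 4, attained along the walk 0 → 0 → 1 → 2.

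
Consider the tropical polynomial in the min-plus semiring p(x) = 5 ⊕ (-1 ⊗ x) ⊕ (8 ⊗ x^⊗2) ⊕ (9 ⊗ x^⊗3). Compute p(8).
p(8) = 5

A tropical monomial a ⊗ x^⊗i evaluates to a + i · x. Evaluating each term at x = 8:
  Term 0 contributes 5 + 0 · 8 = 5
  Term 1 contributes -1 + 1 · 8 = 7
  Term 2 contributes 8 + 2 · 8 = 24
  Term 3 contributes 9 + 3 · 8 = 33
p(8) = ⊕ of these = min[5, 7, 24, 33] = 5.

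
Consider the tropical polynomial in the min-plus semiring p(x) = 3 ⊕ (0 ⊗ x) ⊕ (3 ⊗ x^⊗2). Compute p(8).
p(8) = 3

A tropical monomial a ⊗ x^⊗i evaluates to a + i · x. Evaluating each term at x = 8:
  Term 0 contributes 3 + 0 · 8 = 3
  Term 1 contributes 0 + 1 · 8 = 8
  Term 2 contributes 3 + 2 · 8 = 19
p(8) = ⊕ of these = min[3, 8, 19] = 3.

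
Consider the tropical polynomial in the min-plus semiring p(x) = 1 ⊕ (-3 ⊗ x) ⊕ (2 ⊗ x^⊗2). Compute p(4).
p(4) = 1

A tropical monomial a ⊗ x^⊗i evaluates to a + i · x. Evaluating each term at x = 4:
  Term 0 contributes 1 + 0 · 4 = 1
  Term 1 contributes -3 + 1 · 4 = 1
  Term 2 contributes 2 + 2 · 4 = 10
p(4) = ⊕ of these = min[1, 1, 10] = 1.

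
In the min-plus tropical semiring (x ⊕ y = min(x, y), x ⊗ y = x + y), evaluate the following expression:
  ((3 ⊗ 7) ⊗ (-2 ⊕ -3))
((3 ⊗ 7) ⊗ (-2 ⊕ -3)) = 7

Expand innermost to outermost. Recall ⊕ takes the minimum of its arguments and ⊗ takes their sum. Working out the expression ((3 ⊗ 7) ⊗ (-2 ⊕ -3)) gives 7.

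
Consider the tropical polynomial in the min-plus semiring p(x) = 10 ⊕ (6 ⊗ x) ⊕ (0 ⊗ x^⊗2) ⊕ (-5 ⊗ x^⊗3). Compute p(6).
p(6) = 10

A tropical monomial a ⊗ x^⊗i evaluates to a + i · x. Evaluating each term at x = 6:
  Term 0 contributes 10 + 0 · 6 = 10
  Term 1 contributes 6 + 1 · 6 = 12
  Term 2 contributes 0 + 2 · 6 = 12
  Term 3 contributes -5 + 3 · 6 = 13
p(6) = ⊕ of these = min[10, 12, 12, 13] = 10.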